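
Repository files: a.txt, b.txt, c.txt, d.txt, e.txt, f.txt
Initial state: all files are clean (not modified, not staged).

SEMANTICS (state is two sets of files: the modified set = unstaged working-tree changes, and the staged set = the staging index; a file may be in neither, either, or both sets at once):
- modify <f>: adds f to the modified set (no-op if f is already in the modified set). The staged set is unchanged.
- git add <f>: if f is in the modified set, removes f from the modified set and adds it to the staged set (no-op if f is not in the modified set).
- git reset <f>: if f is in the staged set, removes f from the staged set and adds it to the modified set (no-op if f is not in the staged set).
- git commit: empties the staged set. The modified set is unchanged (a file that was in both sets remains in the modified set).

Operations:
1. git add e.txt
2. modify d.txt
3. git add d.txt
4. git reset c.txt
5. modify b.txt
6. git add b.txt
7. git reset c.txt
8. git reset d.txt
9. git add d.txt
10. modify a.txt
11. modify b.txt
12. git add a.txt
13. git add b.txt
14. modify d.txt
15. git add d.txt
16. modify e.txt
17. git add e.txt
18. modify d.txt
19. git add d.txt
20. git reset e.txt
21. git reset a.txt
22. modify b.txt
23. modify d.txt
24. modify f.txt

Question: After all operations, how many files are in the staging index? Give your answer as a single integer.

After op 1 (git add e.txt): modified={none} staged={none}
After op 2 (modify d.txt): modified={d.txt} staged={none}
After op 3 (git add d.txt): modified={none} staged={d.txt}
After op 4 (git reset c.txt): modified={none} staged={d.txt}
After op 5 (modify b.txt): modified={b.txt} staged={d.txt}
After op 6 (git add b.txt): modified={none} staged={b.txt, d.txt}
After op 7 (git reset c.txt): modified={none} staged={b.txt, d.txt}
After op 8 (git reset d.txt): modified={d.txt} staged={b.txt}
After op 9 (git add d.txt): modified={none} staged={b.txt, d.txt}
After op 10 (modify a.txt): modified={a.txt} staged={b.txt, d.txt}
After op 11 (modify b.txt): modified={a.txt, b.txt} staged={b.txt, d.txt}
After op 12 (git add a.txt): modified={b.txt} staged={a.txt, b.txt, d.txt}
After op 13 (git add b.txt): modified={none} staged={a.txt, b.txt, d.txt}
After op 14 (modify d.txt): modified={d.txt} staged={a.txt, b.txt, d.txt}
After op 15 (git add d.txt): modified={none} staged={a.txt, b.txt, d.txt}
After op 16 (modify e.txt): modified={e.txt} staged={a.txt, b.txt, d.txt}
After op 17 (git add e.txt): modified={none} staged={a.txt, b.txt, d.txt, e.txt}
After op 18 (modify d.txt): modified={d.txt} staged={a.txt, b.txt, d.txt, e.txt}
After op 19 (git add d.txt): modified={none} staged={a.txt, b.txt, d.txt, e.txt}
After op 20 (git reset e.txt): modified={e.txt} staged={a.txt, b.txt, d.txt}
After op 21 (git reset a.txt): modified={a.txt, e.txt} staged={b.txt, d.txt}
After op 22 (modify b.txt): modified={a.txt, b.txt, e.txt} staged={b.txt, d.txt}
After op 23 (modify d.txt): modified={a.txt, b.txt, d.txt, e.txt} staged={b.txt, d.txt}
After op 24 (modify f.txt): modified={a.txt, b.txt, d.txt, e.txt, f.txt} staged={b.txt, d.txt}
Final staged set: {b.txt, d.txt} -> count=2

Answer: 2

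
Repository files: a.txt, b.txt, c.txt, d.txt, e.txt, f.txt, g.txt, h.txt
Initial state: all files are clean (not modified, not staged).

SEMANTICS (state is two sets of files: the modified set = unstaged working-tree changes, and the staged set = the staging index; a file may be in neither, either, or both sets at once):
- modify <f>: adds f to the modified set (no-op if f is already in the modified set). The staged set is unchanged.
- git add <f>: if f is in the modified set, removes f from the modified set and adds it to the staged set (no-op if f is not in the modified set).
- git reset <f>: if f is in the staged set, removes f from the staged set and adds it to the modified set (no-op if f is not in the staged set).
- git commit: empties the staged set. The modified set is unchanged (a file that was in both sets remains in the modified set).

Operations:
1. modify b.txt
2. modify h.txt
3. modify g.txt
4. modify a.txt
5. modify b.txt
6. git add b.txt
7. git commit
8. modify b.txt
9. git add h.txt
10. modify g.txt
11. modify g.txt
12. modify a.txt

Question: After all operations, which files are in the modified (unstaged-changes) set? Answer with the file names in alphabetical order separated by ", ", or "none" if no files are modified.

Answer: a.txt, b.txt, g.txt

Derivation:
After op 1 (modify b.txt): modified={b.txt} staged={none}
After op 2 (modify h.txt): modified={b.txt, h.txt} staged={none}
After op 3 (modify g.txt): modified={b.txt, g.txt, h.txt} staged={none}
After op 4 (modify a.txt): modified={a.txt, b.txt, g.txt, h.txt} staged={none}
After op 5 (modify b.txt): modified={a.txt, b.txt, g.txt, h.txt} staged={none}
After op 6 (git add b.txt): modified={a.txt, g.txt, h.txt} staged={b.txt}
After op 7 (git commit): modified={a.txt, g.txt, h.txt} staged={none}
After op 8 (modify b.txt): modified={a.txt, b.txt, g.txt, h.txt} staged={none}
After op 9 (git add h.txt): modified={a.txt, b.txt, g.txt} staged={h.txt}
After op 10 (modify g.txt): modified={a.txt, b.txt, g.txt} staged={h.txt}
After op 11 (modify g.txt): modified={a.txt, b.txt, g.txt} staged={h.txt}
After op 12 (modify a.txt): modified={a.txt, b.txt, g.txt} staged={h.txt}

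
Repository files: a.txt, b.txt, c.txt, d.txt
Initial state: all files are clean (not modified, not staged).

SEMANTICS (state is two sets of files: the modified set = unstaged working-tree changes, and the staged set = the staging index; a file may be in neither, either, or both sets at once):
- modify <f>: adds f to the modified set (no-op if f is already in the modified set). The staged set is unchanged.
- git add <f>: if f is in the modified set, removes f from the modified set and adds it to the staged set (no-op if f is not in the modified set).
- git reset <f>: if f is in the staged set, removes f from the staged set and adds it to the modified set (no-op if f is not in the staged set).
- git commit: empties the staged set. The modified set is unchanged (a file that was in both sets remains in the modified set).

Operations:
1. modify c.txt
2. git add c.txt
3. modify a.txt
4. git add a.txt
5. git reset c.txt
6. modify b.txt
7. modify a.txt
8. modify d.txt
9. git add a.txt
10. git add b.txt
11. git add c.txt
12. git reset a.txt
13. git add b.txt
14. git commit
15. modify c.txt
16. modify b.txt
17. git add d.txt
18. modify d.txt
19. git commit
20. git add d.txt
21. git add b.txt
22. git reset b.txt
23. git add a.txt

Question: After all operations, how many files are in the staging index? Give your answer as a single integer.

After op 1 (modify c.txt): modified={c.txt} staged={none}
After op 2 (git add c.txt): modified={none} staged={c.txt}
After op 3 (modify a.txt): modified={a.txt} staged={c.txt}
After op 4 (git add a.txt): modified={none} staged={a.txt, c.txt}
After op 5 (git reset c.txt): modified={c.txt} staged={a.txt}
After op 6 (modify b.txt): modified={b.txt, c.txt} staged={a.txt}
After op 7 (modify a.txt): modified={a.txt, b.txt, c.txt} staged={a.txt}
After op 8 (modify d.txt): modified={a.txt, b.txt, c.txt, d.txt} staged={a.txt}
After op 9 (git add a.txt): modified={b.txt, c.txt, d.txt} staged={a.txt}
After op 10 (git add b.txt): modified={c.txt, d.txt} staged={a.txt, b.txt}
After op 11 (git add c.txt): modified={d.txt} staged={a.txt, b.txt, c.txt}
After op 12 (git reset a.txt): modified={a.txt, d.txt} staged={b.txt, c.txt}
After op 13 (git add b.txt): modified={a.txt, d.txt} staged={b.txt, c.txt}
After op 14 (git commit): modified={a.txt, d.txt} staged={none}
After op 15 (modify c.txt): modified={a.txt, c.txt, d.txt} staged={none}
After op 16 (modify b.txt): modified={a.txt, b.txt, c.txt, d.txt} staged={none}
After op 17 (git add d.txt): modified={a.txt, b.txt, c.txt} staged={d.txt}
After op 18 (modify d.txt): modified={a.txt, b.txt, c.txt, d.txt} staged={d.txt}
After op 19 (git commit): modified={a.txt, b.txt, c.txt, d.txt} staged={none}
After op 20 (git add d.txt): modified={a.txt, b.txt, c.txt} staged={d.txt}
After op 21 (git add b.txt): modified={a.txt, c.txt} staged={b.txt, d.txt}
After op 22 (git reset b.txt): modified={a.txt, b.txt, c.txt} staged={d.txt}
After op 23 (git add a.txt): modified={b.txt, c.txt} staged={a.txt, d.txt}
Final staged set: {a.txt, d.txt} -> count=2

Answer: 2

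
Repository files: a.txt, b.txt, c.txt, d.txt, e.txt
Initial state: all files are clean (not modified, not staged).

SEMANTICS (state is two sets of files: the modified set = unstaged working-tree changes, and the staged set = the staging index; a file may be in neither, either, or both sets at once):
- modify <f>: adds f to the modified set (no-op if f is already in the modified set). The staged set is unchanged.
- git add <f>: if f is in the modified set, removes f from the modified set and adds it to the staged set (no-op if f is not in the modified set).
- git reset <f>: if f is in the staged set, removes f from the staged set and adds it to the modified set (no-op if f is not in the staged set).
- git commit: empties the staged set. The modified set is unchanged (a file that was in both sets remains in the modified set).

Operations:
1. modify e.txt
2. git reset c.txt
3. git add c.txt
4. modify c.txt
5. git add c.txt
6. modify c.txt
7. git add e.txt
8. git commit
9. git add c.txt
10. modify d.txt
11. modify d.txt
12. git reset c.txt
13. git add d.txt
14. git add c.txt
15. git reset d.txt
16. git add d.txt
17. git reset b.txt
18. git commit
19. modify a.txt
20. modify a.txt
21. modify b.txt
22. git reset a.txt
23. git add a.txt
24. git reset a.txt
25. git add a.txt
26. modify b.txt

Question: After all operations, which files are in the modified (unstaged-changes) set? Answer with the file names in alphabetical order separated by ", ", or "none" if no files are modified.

After op 1 (modify e.txt): modified={e.txt} staged={none}
After op 2 (git reset c.txt): modified={e.txt} staged={none}
After op 3 (git add c.txt): modified={e.txt} staged={none}
After op 4 (modify c.txt): modified={c.txt, e.txt} staged={none}
After op 5 (git add c.txt): modified={e.txt} staged={c.txt}
After op 6 (modify c.txt): modified={c.txt, e.txt} staged={c.txt}
After op 7 (git add e.txt): modified={c.txt} staged={c.txt, e.txt}
After op 8 (git commit): modified={c.txt} staged={none}
After op 9 (git add c.txt): modified={none} staged={c.txt}
After op 10 (modify d.txt): modified={d.txt} staged={c.txt}
After op 11 (modify d.txt): modified={d.txt} staged={c.txt}
After op 12 (git reset c.txt): modified={c.txt, d.txt} staged={none}
After op 13 (git add d.txt): modified={c.txt} staged={d.txt}
After op 14 (git add c.txt): modified={none} staged={c.txt, d.txt}
After op 15 (git reset d.txt): modified={d.txt} staged={c.txt}
After op 16 (git add d.txt): modified={none} staged={c.txt, d.txt}
After op 17 (git reset b.txt): modified={none} staged={c.txt, d.txt}
After op 18 (git commit): modified={none} staged={none}
After op 19 (modify a.txt): modified={a.txt} staged={none}
After op 20 (modify a.txt): modified={a.txt} staged={none}
After op 21 (modify b.txt): modified={a.txt, b.txt} staged={none}
After op 22 (git reset a.txt): modified={a.txt, b.txt} staged={none}
After op 23 (git add a.txt): modified={b.txt} staged={a.txt}
After op 24 (git reset a.txt): modified={a.txt, b.txt} staged={none}
After op 25 (git add a.txt): modified={b.txt} staged={a.txt}
After op 26 (modify b.txt): modified={b.txt} staged={a.txt}

Answer: b.txt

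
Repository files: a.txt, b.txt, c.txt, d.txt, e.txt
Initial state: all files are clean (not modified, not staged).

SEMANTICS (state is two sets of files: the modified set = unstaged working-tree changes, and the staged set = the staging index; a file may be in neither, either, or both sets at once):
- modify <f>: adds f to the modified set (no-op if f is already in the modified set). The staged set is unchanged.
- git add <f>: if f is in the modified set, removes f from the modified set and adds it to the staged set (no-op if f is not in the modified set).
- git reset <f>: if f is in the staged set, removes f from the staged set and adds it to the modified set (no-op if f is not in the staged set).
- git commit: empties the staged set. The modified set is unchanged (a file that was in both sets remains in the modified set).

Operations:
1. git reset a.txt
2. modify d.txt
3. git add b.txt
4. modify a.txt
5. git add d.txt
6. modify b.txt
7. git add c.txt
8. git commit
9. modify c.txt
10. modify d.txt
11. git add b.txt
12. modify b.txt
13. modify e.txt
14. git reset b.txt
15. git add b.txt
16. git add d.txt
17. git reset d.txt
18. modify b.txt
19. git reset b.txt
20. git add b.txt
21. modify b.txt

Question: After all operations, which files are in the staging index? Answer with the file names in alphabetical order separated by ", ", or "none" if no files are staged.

Answer: b.txt

Derivation:
After op 1 (git reset a.txt): modified={none} staged={none}
After op 2 (modify d.txt): modified={d.txt} staged={none}
After op 3 (git add b.txt): modified={d.txt} staged={none}
After op 4 (modify a.txt): modified={a.txt, d.txt} staged={none}
After op 5 (git add d.txt): modified={a.txt} staged={d.txt}
After op 6 (modify b.txt): modified={a.txt, b.txt} staged={d.txt}
After op 7 (git add c.txt): modified={a.txt, b.txt} staged={d.txt}
After op 8 (git commit): modified={a.txt, b.txt} staged={none}
After op 9 (modify c.txt): modified={a.txt, b.txt, c.txt} staged={none}
After op 10 (modify d.txt): modified={a.txt, b.txt, c.txt, d.txt} staged={none}
After op 11 (git add b.txt): modified={a.txt, c.txt, d.txt} staged={b.txt}
After op 12 (modify b.txt): modified={a.txt, b.txt, c.txt, d.txt} staged={b.txt}
After op 13 (modify e.txt): modified={a.txt, b.txt, c.txt, d.txt, e.txt} staged={b.txt}
After op 14 (git reset b.txt): modified={a.txt, b.txt, c.txt, d.txt, e.txt} staged={none}
After op 15 (git add b.txt): modified={a.txt, c.txt, d.txt, e.txt} staged={b.txt}
After op 16 (git add d.txt): modified={a.txt, c.txt, e.txt} staged={b.txt, d.txt}
After op 17 (git reset d.txt): modified={a.txt, c.txt, d.txt, e.txt} staged={b.txt}
After op 18 (modify b.txt): modified={a.txt, b.txt, c.txt, d.txt, e.txt} staged={b.txt}
After op 19 (git reset b.txt): modified={a.txt, b.txt, c.txt, d.txt, e.txt} staged={none}
After op 20 (git add b.txt): modified={a.txt, c.txt, d.txt, e.txt} staged={b.txt}
After op 21 (modify b.txt): modified={a.txt, b.txt, c.txt, d.txt, e.txt} staged={b.txt}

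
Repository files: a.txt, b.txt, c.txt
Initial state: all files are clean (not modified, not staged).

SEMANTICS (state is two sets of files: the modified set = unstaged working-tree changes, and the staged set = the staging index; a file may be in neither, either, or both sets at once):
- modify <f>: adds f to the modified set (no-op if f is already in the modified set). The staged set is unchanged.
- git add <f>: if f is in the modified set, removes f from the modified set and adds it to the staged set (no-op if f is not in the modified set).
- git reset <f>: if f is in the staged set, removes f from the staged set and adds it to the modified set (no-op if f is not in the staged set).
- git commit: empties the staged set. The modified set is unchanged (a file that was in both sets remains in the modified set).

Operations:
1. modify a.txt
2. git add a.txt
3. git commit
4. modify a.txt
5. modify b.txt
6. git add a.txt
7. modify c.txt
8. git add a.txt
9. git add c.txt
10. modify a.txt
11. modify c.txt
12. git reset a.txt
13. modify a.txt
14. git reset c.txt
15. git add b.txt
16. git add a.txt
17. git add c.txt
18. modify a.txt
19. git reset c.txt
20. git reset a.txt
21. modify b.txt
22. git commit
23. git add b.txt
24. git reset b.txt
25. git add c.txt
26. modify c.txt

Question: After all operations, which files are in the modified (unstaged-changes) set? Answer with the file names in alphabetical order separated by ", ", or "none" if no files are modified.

After op 1 (modify a.txt): modified={a.txt} staged={none}
After op 2 (git add a.txt): modified={none} staged={a.txt}
After op 3 (git commit): modified={none} staged={none}
After op 4 (modify a.txt): modified={a.txt} staged={none}
After op 5 (modify b.txt): modified={a.txt, b.txt} staged={none}
After op 6 (git add a.txt): modified={b.txt} staged={a.txt}
After op 7 (modify c.txt): modified={b.txt, c.txt} staged={a.txt}
After op 8 (git add a.txt): modified={b.txt, c.txt} staged={a.txt}
After op 9 (git add c.txt): modified={b.txt} staged={a.txt, c.txt}
After op 10 (modify a.txt): modified={a.txt, b.txt} staged={a.txt, c.txt}
After op 11 (modify c.txt): modified={a.txt, b.txt, c.txt} staged={a.txt, c.txt}
After op 12 (git reset a.txt): modified={a.txt, b.txt, c.txt} staged={c.txt}
After op 13 (modify a.txt): modified={a.txt, b.txt, c.txt} staged={c.txt}
After op 14 (git reset c.txt): modified={a.txt, b.txt, c.txt} staged={none}
After op 15 (git add b.txt): modified={a.txt, c.txt} staged={b.txt}
After op 16 (git add a.txt): modified={c.txt} staged={a.txt, b.txt}
After op 17 (git add c.txt): modified={none} staged={a.txt, b.txt, c.txt}
After op 18 (modify a.txt): modified={a.txt} staged={a.txt, b.txt, c.txt}
After op 19 (git reset c.txt): modified={a.txt, c.txt} staged={a.txt, b.txt}
After op 20 (git reset a.txt): modified={a.txt, c.txt} staged={b.txt}
After op 21 (modify b.txt): modified={a.txt, b.txt, c.txt} staged={b.txt}
After op 22 (git commit): modified={a.txt, b.txt, c.txt} staged={none}
After op 23 (git add b.txt): modified={a.txt, c.txt} staged={b.txt}
After op 24 (git reset b.txt): modified={a.txt, b.txt, c.txt} staged={none}
After op 25 (git add c.txt): modified={a.txt, b.txt} staged={c.txt}
After op 26 (modify c.txt): modified={a.txt, b.txt, c.txt} staged={c.txt}

Answer: a.txt, b.txt, c.txt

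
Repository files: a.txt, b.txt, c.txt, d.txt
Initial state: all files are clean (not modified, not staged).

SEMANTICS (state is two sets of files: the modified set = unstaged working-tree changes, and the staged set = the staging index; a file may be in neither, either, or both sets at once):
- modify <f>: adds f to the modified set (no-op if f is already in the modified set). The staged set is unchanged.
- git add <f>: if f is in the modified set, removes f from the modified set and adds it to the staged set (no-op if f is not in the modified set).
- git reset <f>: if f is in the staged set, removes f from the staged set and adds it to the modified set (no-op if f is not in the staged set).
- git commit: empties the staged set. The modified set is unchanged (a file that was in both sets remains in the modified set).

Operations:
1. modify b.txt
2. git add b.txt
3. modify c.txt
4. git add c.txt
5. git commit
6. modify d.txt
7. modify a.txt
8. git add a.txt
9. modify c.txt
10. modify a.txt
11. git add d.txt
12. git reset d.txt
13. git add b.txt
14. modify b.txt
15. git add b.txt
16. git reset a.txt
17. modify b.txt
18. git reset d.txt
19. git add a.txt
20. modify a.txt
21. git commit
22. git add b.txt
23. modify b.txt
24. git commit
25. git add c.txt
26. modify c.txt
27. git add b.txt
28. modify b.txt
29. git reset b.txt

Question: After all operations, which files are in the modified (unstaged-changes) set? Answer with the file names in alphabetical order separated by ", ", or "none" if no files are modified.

Answer: a.txt, b.txt, c.txt, d.txt

Derivation:
After op 1 (modify b.txt): modified={b.txt} staged={none}
After op 2 (git add b.txt): modified={none} staged={b.txt}
After op 3 (modify c.txt): modified={c.txt} staged={b.txt}
After op 4 (git add c.txt): modified={none} staged={b.txt, c.txt}
After op 5 (git commit): modified={none} staged={none}
After op 6 (modify d.txt): modified={d.txt} staged={none}
After op 7 (modify a.txt): modified={a.txt, d.txt} staged={none}
After op 8 (git add a.txt): modified={d.txt} staged={a.txt}
After op 9 (modify c.txt): modified={c.txt, d.txt} staged={a.txt}
After op 10 (modify a.txt): modified={a.txt, c.txt, d.txt} staged={a.txt}
After op 11 (git add d.txt): modified={a.txt, c.txt} staged={a.txt, d.txt}
After op 12 (git reset d.txt): modified={a.txt, c.txt, d.txt} staged={a.txt}
After op 13 (git add b.txt): modified={a.txt, c.txt, d.txt} staged={a.txt}
After op 14 (modify b.txt): modified={a.txt, b.txt, c.txt, d.txt} staged={a.txt}
After op 15 (git add b.txt): modified={a.txt, c.txt, d.txt} staged={a.txt, b.txt}
After op 16 (git reset a.txt): modified={a.txt, c.txt, d.txt} staged={b.txt}
After op 17 (modify b.txt): modified={a.txt, b.txt, c.txt, d.txt} staged={b.txt}
After op 18 (git reset d.txt): modified={a.txt, b.txt, c.txt, d.txt} staged={b.txt}
After op 19 (git add a.txt): modified={b.txt, c.txt, d.txt} staged={a.txt, b.txt}
After op 20 (modify a.txt): modified={a.txt, b.txt, c.txt, d.txt} staged={a.txt, b.txt}
After op 21 (git commit): modified={a.txt, b.txt, c.txt, d.txt} staged={none}
After op 22 (git add b.txt): modified={a.txt, c.txt, d.txt} staged={b.txt}
After op 23 (modify b.txt): modified={a.txt, b.txt, c.txt, d.txt} staged={b.txt}
After op 24 (git commit): modified={a.txt, b.txt, c.txt, d.txt} staged={none}
After op 25 (git add c.txt): modified={a.txt, b.txt, d.txt} staged={c.txt}
After op 26 (modify c.txt): modified={a.txt, b.txt, c.txt, d.txt} staged={c.txt}
After op 27 (git add b.txt): modified={a.txt, c.txt, d.txt} staged={b.txt, c.txt}
After op 28 (modify b.txt): modified={a.txt, b.txt, c.txt, d.txt} staged={b.txt, c.txt}
After op 29 (git reset b.txt): modified={a.txt, b.txt, c.txt, d.txt} staged={c.txt}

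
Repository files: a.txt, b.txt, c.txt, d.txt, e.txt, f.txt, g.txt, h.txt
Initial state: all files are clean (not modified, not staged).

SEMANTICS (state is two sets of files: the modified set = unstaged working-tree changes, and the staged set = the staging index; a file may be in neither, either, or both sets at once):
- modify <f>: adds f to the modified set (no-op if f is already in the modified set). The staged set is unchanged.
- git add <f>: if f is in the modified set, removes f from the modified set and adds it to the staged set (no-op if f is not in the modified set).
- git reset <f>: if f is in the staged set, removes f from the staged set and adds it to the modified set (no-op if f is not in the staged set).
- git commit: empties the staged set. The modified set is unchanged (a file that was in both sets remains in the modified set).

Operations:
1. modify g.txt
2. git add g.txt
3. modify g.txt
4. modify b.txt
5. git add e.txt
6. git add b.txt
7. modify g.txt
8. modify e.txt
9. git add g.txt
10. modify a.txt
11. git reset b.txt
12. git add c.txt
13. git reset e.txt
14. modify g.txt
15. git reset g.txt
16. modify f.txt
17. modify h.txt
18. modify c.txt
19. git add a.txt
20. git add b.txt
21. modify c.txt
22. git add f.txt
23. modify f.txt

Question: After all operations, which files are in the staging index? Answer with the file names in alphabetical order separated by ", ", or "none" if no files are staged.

Answer: a.txt, b.txt, f.txt

Derivation:
After op 1 (modify g.txt): modified={g.txt} staged={none}
After op 2 (git add g.txt): modified={none} staged={g.txt}
After op 3 (modify g.txt): modified={g.txt} staged={g.txt}
After op 4 (modify b.txt): modified={b.txt, g.txt} staged={g.txt}
After op 5 (git add e.txt): modified={b.txt, g.txt} staged={g.txt}
After op 6 (git add b.txt): modified={g.txt} staged={b.txt, g.txt}
After op 7 (modify g.txt): modified={g.txt} staged={b.txt, g.txt}
After op 8 (modify e.txt): modified={e.txt, g.txt} staged={b.txt, g.txt}
After op 9 (git add g.txt): modified={e.txt} staged={b.txt, g.txt}
After op 10 (modify a.txt): modified={a.txt, e.txt} staged={b.txt, g.txt}
After op 11 (git reset b.txt): modified={a.txt, b.txt, e.txt} staged={g.txt}
After op 12 (git add c.txt): modified={a.txt, b.txt, e.txt} staged={g.txt}
After op 13 (git reset e.txt): modified={a.txt, b.txt, e.txt} staged={g.txt}
After op 14 (modify g.txt): modified={a.txt, b.txt, e.txt, g.txt} staged={g.txt}
After op 15 (git reset g.txt): modified={a.txt, b.txt, e.txt, g.txt} staged={none}
After op 16 (modify f.txt): modified={a.txt, b.txt, e.txt, f.txt, g.txt} staged={none}
After op 17 (modify h.txt): modified={a.txt, b.txt, e.txt, f.txt, g.txt, h.txt} staged={none}
After op 18 (modify c.txt): modified={a.txt, b.txt, c.txt, e.txt, f.txt, g.txt, h.txt} staged={none}
After op 19 (git add a.txt): modified={b.txt, c.txt, e.txt, f.txt, g.txt, h.txt} staged={a.txt}
After op 20 (git add b.txt): modified={c.txt, e.txt, f.txt, g.txt, h.txt} staged={a.txt, b.txt}
After op 21 (modify c.txt): modified={c.txt, e.txt, f.txt, g.txt, h.txt} staged={a.txt, b.txt}
After op 22 (git add f.txt): modified={c.txt, e.txt, g.txt, h.txt} staged={a.txt, b.txt, f.txt}
After op 23 (modify f.txt): modified={c.txt, e.txt, f.txt, g.txt, h.txt} staged={a.txt, b.txt, f.txt}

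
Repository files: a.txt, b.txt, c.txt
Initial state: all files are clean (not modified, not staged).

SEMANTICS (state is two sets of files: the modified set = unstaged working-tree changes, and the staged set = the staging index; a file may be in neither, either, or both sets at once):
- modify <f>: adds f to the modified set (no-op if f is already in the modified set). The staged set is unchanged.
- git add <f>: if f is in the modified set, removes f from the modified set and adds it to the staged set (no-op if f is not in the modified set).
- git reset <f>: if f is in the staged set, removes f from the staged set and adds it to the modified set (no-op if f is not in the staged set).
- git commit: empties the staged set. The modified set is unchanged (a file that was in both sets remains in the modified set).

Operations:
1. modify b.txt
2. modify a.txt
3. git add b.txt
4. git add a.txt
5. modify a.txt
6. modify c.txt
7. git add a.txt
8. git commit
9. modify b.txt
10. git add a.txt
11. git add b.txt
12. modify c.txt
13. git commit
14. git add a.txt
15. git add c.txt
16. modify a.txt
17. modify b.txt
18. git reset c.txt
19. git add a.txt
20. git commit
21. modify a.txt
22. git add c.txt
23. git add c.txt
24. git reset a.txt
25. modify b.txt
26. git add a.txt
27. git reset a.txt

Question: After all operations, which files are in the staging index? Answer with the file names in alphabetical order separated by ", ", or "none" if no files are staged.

Answer: c.txt

Derivation:
After op 1 (modify b.txt): modified={b.txt} staged={none}
After op 2 (modify a.txt): modified={a.txt, b.txt} staged={none}
After op 3 (git add b.txt): modified={a.txt} staged={b.txt}
After op 4 (git add a.txt): modified={none} staged={a.txt, b.txt}
After op 5 (modify a.txt): modified={a.txt} staged={a.txt, b.txt}
After op 6 (modify c.txt): modified={a.txt, c.txt} staged={a.txt, b.txt}
After op 7 (git add a.txt): modified={c.txt} staged={a.txt, b.txt}
After op 8 (git commit): modified={c.txt} staged={none}
After op 9 (modify b.txt): modified={b.txt, c.txt} staged={none}
After op 10 (git add a.txt): modified={b.txt, c.txt} staged={none}
After op 11 (git add b.txt): modified={c.txt} staged={b.txt}
After op 12 (modify c.txt): modified={c.txt} staged={b.txt}
After op 13 (git commit): modified={c.txt} staged={none}
After op 14 (git add a.txt): modified={c.txt} staged={none}
After op 15 (git add c.txt): modified={none} staged={c.txt}
After op 16 (modify a.txt): modified={a.txt} staged={c.txt}
After op 17 (modify b.txt): modified={a.txt, b.txt} staged={c.txt}
After op 18 (git reset c.txt): modified={a.txt, b.txt, c.txt} staged={none}
After op 19 (git add a.txt): modified={b.txt, c.txt} staged={a.txt}
After op 20 (git commit): modified={b.txt, c.txt} staged={none}
After op 21 (modify a.txt): modified={a.txt, b.txt, c.txt} staged={none}
After op 22 (git add c.txt): modified={a.txt, b.txt} staged={c.txt}
After op 23 (git add c.txt): modified={a.txt, b.txt} staged={c.txt}
After op 24 (git reset a.txt): modified={a.txt, b.txt} staged={c.txt}
After op 25 (modify b.txt): modified={a.txt, b.txt} staged={c.txt}
After op 26 (git add a.txt): modified={b.txt} staged={a.txt, c.txt}
After op 27 (git reset a.txt): modified={a.txt, b.txt} staged={c.txt}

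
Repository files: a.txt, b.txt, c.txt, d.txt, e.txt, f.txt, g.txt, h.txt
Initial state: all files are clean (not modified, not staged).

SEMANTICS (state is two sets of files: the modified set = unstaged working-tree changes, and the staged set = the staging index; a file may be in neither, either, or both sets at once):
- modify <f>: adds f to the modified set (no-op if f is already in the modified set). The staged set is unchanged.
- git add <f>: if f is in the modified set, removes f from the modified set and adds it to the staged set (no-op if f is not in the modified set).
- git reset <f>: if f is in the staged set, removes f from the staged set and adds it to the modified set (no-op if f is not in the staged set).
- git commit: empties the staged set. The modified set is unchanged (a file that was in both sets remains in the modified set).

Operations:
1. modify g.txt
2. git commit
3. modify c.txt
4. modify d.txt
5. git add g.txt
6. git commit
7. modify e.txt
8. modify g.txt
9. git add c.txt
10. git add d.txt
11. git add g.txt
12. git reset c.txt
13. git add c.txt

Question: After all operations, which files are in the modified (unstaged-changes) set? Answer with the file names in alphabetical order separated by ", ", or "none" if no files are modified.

Answer: e.txt

Derivation:
After op 1 (modify g.txt): modified={g.txt} staged={none}
After op 2 (git commit): modified={g.txt} staged={none}
After op 3 (modify c.txt): modified={c.txt, g.txt} staged={none}
After op 4 (modify d.txt): modified={c.txt, d.txt, g.txt} staged={none}
After op 5 (git add g.txt): modified={c.txt, d.txt} staged={g.txt}
After op 6 (git commit): modified={c.txt, d.txt} staged={none}
After op 7 (modify e.txt): modified={c.txt, d.txt, e.txt} staged={none}
After op 8 (modify g.txt): modified={c.txt, d.txt, e.txt, g.txt} staged={none}
After op 9 (git add c.txt): modified={d.txt, e.txt, g.txt} staged={c.txt}
After op 10 (git add d.txt): modified={e.txt, g.txt} staged={c.txt, d.txt}
After op 11 (git add g.txt): modified={e.txt} staged={c.txt, d.txt, g.txt}
After op 12 (git reset c.txt): modified={c.txt, e.txt} staged={d.txt, g.txt}
After op 13 (git add c.txt): modified={e.txt} staged={c.txt, d.txt, g.txt}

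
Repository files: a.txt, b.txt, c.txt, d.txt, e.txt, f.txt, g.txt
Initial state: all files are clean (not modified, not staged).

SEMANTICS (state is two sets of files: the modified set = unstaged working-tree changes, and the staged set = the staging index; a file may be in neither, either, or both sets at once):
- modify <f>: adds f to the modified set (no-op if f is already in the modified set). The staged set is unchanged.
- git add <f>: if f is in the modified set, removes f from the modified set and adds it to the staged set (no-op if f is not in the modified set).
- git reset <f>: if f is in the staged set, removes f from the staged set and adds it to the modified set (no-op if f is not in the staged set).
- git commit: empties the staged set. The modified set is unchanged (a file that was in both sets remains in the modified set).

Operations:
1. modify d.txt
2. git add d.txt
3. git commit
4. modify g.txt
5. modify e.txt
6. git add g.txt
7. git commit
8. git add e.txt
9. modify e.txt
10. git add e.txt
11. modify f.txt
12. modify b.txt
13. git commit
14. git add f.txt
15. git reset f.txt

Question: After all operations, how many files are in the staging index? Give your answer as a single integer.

After op 1 (modify d.txt): modified={d.txt} staged={none}
After op 2 (git add d.txt): modified={none} staged={d.txt}
After op 3 (git commit): modified={none} staged={none}
After op 4 (modify g.txt): modified={g.txt} staged={none}
After op 5 (modify e.txt): modified={e.txt, g.txt} staged={none}
After op 6 (git add g.txt): modified={e.txt} staged={g.txt}
After op 7 (git commit): modified={e.txt} staged={none}
After op 8 (git add e.txt): modified={none} staged={e.txt}
After op 9 (modify e.txt): modified={e.txt} staged={e.txt}
After op 10 (git add e.txt): modified={none} staged={e.txt}
After op 11 (modify f.txt): modified={f.txt} staged={e.txt}
After op 12 (modify b.txt): modified={b.txt, f.txt} staged={e.txt}
After op 13 (git commit): modified={b.txt, f.txt} staged={none}
After op 14 (git add f.txt): modified={b.txt} staged={f.txt}
After op 15 (git reset f.txt): modified={b.txt, f.txt} staged={none}
Final staged set: {none} -> count=0

Answer: 0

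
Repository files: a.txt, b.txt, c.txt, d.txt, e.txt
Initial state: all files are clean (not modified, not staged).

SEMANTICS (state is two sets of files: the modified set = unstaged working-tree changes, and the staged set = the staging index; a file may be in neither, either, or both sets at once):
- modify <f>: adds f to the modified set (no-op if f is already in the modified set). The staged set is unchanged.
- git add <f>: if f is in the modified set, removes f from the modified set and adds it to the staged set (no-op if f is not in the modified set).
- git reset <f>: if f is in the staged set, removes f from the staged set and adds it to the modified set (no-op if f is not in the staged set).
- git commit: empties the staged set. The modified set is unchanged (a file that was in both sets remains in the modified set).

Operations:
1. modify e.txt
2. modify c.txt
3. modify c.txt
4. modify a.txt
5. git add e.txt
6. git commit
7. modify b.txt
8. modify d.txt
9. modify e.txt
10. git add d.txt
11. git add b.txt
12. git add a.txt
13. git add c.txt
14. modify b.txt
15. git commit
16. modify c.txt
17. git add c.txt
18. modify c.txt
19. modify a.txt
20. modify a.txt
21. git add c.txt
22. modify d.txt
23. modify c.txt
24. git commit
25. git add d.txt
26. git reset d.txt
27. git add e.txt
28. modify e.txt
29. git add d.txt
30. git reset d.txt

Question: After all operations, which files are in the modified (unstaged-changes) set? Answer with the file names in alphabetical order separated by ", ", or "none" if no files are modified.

After op 1 (modify e.txt): modified={e.txt} staged={none}
After op 2 (modify c.txt): modified={c.txt, e.txt} staged={none}
After op 3 (modify c.txt): modified={c.txt, e.txt} staged={none}
After op 4 (modify a.txt): modified={a.txt, c.txt, e.txt} staged={none}
After op 5 (git add e.txt): modified={a.txt, c.txt} staged={e.txt}
After op 6 (git commit): modified={a.txt, c.txt} staged={none}
After op 7 (modify b.txt): modified={a.txt, b.txt, c.txt} staged={none}
After op 8 (modify d.txt): modified={a.txt, b.txt, c.txt, d.txt} staged={none}
After op 9 (modify e.txt): modified={a.txt, b.txt, c.txt, d.txt, e.txt} staged={none}
After op 10 (git add d.txt): modified={a.txt, b.txt, c.txt, e.txt} staged={d.txt}
After op 11 (git add b.txt): modified={a.txt, c.txt, e.txt} staged={b.txt, d.txt}
After op 12 (git add a.txt): modified={c.txt, e.txt} staged={a.txt, b.txt, d.txt}
After op 13 (git add c.txt): modified={e.txt} staged={a.txt, b.txt, c.txt, d.txt}
After op 14 (modify b.txt): modified={b.txt, e.txt} staged={a.txt, b.txt, c.txt, d.txt}
After op 15 (git commit): modified={b.txt, e.txt} staged={none}
After op 16 (modify c.txt): modified={b.txt, c.txt, e.txt} staged={none}
After op 17 (git add c.txt): modified={b.txt, e.txt} staged={c.txt}
After op 18 (modify c.txt): modified={b.txt, c.txt, e.txt} staged={c.txt}
After op 19 (modify a.txt): modified={a.txt, b.txt, c.txt, e.txt} staged={c.txt}
After op 20 (modify a.txt): modified={a.txt, b.txt, c.txt, e.txt} staged={c.txt}
After op 21 (git add c.txt): modified={a.txt, b.txt, e.txt} staged={c.txt}
After op 22 (modify d.txt): modified={a.txt, b.txt, d.txt, e.txt} staged={c.txt}
After op 23 (modify c.txt): modified={a.txt, b.txt, c.txt, d.txt, e.txt} staged={c.txt}
After op 24 (git commit): modified={a.txt, b.txt, c.txt, d.txt, e.txt} staged={none}
After op 25 (git add d.txt): modified={a.txt, b.txt, c.txt, e.txt} staged={d.txt}
After op 26 (git reset d.txt): modified={a.txt, b.txt, c.txt, d.txt, e.txt} staged={none}
After op 27 (git add e.txt): modified={a.txt, b.txt, c.txt, d.txt} staged={e.txt}
After op 28 (modify e.txt): modified={a.txt, b.txt, c.txt, d.txt, e.txt} staged={e.txt}
After op 29 (git add d.txt): modified={a.txt, b.txt, c.txt, e.txt} staged={d.txt, e.txt}
After op 30 (git reset d.txt): modified={a.txt, b.txt, c.txt, d.txt, e.txt} staged={e.txt}

Answer: a.txt, b.txt, c.txt, d.txt, e.txt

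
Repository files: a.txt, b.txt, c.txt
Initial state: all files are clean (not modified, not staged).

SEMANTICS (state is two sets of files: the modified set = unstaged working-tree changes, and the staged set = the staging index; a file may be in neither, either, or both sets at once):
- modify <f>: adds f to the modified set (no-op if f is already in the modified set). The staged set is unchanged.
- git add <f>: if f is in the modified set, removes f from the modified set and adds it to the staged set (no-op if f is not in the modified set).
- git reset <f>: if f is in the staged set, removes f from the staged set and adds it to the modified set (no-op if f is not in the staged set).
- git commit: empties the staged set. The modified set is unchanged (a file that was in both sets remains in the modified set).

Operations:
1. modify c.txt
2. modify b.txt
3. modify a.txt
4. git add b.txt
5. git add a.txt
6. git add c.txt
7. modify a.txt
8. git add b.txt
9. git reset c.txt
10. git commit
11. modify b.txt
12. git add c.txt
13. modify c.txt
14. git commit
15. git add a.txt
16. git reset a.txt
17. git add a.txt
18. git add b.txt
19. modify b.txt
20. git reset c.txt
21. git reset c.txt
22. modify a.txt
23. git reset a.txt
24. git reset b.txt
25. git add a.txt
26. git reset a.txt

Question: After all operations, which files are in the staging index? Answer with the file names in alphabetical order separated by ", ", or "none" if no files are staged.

Answer: none

Derivation:
After op 1 (modify c.txt): modified={c.txt} staged={none}
After op 2 (modify b.txt): modified={b.txt, c.txt} staged={none}
After op 3 (modify a.txt): modified={a.txt, b.txt, c.txt} staged={none}
After op 4 (git add b.txt): modified={a.txt, c.txt} staged={b.txt}
After op 5 (git add a.txt): modified={c.txt} staged={a.txt, b.txt}
After op 6 (git add c.txt): modified={none} staged={a.txt, b.txt, c.txt}
After op 7 (modify a.txt): modified={a.txt} staged={a.txt, b.txt, c.txt}
After op 8 (git add b.txt): modified={a.txt} staged={a.txt, b.txt, c.txt}
After op 9 (git reset c.txt): modified={a.txt, c.txt} staged={a.txt, b.txt}
After op 10 (git commit): modified={a.txt, c.txt} staged={none}
After op 11 (modify b.txt): modified={a.txt, b.txt, c.txt} staged={none}
After op 12 (git add c.txt): modified={a.txt, b.txt} staged={c.txt}
After op 13 (modify c.txt): modified={a.txt, b.txt, c.txt} staged={c.txt}
After op 14 (git commit): modified={a.txt, b.txt, c.txt} staged={none}
After op 15 (git add a.txt): modified={b.txt, c.txt} staged={a.txt}
After op 16 (git reset a.txt): modified={a.txt, b.txt, c.txt} staged={none}
After op 17 (git add a.txt): modified={b.txt, c.txt} staged={a.txt}
After op 18 (git add b.txt): modified={c.txt} staged={a.txt, b.txt}
After op 19 (modify b.txt): modified={b.txt, c.txt} staged={a.txt, b.txt}
After op 20 (git reset c.txt): modified={b.txt, c.txt} staged={a.txt, b.txt}
After op 21 (git reset c.txt): modified={b.txt, c.txt} staged={a.txt, b.txt}
After op 22 (modify a.txt): modified={a.txt, b.txt, c.txt} staged={a.txt, b.txt}
After op 23 (git reset a.txt): modified={a.txt, b.txt, c.txt} staged={b.txt}
After op 24 (git reset b.txt): modified={a.txt, b.txt, c.txt} staged={none}
After op 25 (git add a.txt): modified={b.txt, c.txt} staged={a.txt}
After op 26 (git reset a.txt): modified={a.txt, b.txt, c.txt} staged={none}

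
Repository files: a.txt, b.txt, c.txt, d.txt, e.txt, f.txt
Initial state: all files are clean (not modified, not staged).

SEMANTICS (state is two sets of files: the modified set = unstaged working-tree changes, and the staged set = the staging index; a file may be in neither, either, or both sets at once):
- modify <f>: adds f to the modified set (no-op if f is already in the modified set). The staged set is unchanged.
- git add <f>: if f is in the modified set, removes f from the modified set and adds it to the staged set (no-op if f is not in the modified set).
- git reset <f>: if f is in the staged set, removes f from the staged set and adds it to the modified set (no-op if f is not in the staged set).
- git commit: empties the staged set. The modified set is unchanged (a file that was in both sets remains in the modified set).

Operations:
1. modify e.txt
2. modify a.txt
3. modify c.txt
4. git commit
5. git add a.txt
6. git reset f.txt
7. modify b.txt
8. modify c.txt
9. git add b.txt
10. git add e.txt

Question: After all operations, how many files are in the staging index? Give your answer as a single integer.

Answer: 3

Derivation:
After op 1 (modify e.txt): modified={e.txt} staged={none}
After op 2 (modify a.txt): modified={a.txt, e.txt} staged={none}
After op 3 (modify c.txt): modified={a.txt, c.txt, e.txt} staged={none}
After op 4 (git commit): modified={a.txt, c.txt, e.txt} staged={none}
After op 5 (git add a.txt): modified={c.txt, e.txt} staged={a.txt}
After op 6 (git reset f.txt): modified={c.txt, e.txt} staged={a.txt}
After op 7 (modify b.txt): modified={b.txt, c.txt, e.txt} staged={a.txt}
After op 8 (modify c.txt): modified={b.txt, c.txt, e.txt} staged={a.txt}
After op 9 (git add b.txt): modified={c.txt, e.txt} staged={a.txt, b.txt}
After op 10 (git add e.txt): modified={c.txt} staged={a.txt, b.txt, e.txt}
Final staged set: {a.txt, b.txt, e.txt} -> count=3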